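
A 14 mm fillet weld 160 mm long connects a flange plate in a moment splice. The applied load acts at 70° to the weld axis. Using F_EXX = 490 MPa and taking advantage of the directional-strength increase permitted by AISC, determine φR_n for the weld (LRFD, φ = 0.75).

t_e = 0.707 × 14 = 9.898 mm; A_we = 9.898 × 160 = 1584 mm².
Directional factor: 1.0 + 0.5 sin^1.5(70°) = 1.455.
F_nw = 0.6 × 490 × 1.455 = 427.9 MPa.
φR_n = 0.75 × 427.9 × 1584 × 10⁻³ = 508.2 kN.

φR_n ≈ 508 kN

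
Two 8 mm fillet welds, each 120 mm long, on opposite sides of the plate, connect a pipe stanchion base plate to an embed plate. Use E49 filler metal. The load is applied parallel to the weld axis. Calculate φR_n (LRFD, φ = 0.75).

E49XX → F_EXX = 490 MPa.
Effective throat t_e = 0.707 × 8 = 5.656 mm.
Total length L = 240 mm; A_we = 5.656 × 240 = 1357 mm².
F_nw = 0.6 F_EXX = 0.6 × 490 = 294 MPa.
φR_n = 0.75 × 294 × 1357 × 10⁻³ = 299.3 kN.

φR_n ≈ 299 kN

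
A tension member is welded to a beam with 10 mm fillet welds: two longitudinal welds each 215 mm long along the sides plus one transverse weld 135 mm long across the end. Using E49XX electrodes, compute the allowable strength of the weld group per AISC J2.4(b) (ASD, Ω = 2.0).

E49XX → F_EXX = 490 MPa.
t_e = 0.707 × 10 = 7.07 mm.
R_nwl = 0.6 × 490 × 7.07 × 430 × 10⁻³ = 893.8 kN (longitudinal, 2 welds).
R_nwt = 0.6 × 490 × 7.07 × 135 × 10⁻³ = 280.6 kN (transverse, base value).
(i) R_nwl + R_nwt = 1174 kN; (ii) 0.85 R_nwl + 1.5 R_nwt = 1181 kN.
R_n = max = 1181 kN [governs: (ii)]; R_n/Ω = 590.3 kN.

R_n/Ω ≈ 590 kN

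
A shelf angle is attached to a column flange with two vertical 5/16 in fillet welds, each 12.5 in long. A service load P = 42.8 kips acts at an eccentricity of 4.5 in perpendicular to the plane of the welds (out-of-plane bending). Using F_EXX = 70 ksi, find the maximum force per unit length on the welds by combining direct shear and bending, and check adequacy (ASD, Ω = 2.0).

L_w = 2 × 12.5 = 25 in; section modulus (unit throat) S = 2 × L²/6 = 52.08 in².
Direct shear f_v = P/L_w = 42.8/25 = 1.712 kip/in.
Moment M = P × e = 42.8 × 4.5 = 192.6 kip·in; bending f_b = M/S = 3.698 kip/in.
f_max = √(f_v² + f_b²) = √(1.712² + 3.698²) = 4.075 kip/in.
r_n/Ω = (1/2.0) × 0.6 × 70 × (0.707 × 0.3125) = 4.64 kip/in → adequate.

f_max ≈ 4.07 kip/in; adequate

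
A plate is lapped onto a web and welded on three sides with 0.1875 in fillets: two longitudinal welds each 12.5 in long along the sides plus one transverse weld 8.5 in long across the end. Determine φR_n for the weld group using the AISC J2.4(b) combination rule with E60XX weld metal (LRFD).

φR_n ≈ 122 kip

E60XX → F_EXX = 60 ksi.
t_e = 0.707 × 0.1875 = 0.1326 in.
R_nwl = 0.6 × 60 × 0.1326 × 25 = 119.3 kip (longitudinal, 2 welds).
R_nwt = 0.6 × 60 × 0.1326 × 8.5 = 40.56 kip (transverse, base value).
(i) R_nwl + R_nwt = 159.9 kip; (ii) 0.85 R_nwl + 1.5 R_nwt = 162.3 kip.
R_n = max = 162.3 kip [governs: (ii)]; φR_n = 121.7 kip.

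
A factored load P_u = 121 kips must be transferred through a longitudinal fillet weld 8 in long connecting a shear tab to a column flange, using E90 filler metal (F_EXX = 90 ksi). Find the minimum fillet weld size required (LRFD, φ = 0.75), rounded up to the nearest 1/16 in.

w = 9/16 in

Total weld length L = 8 in.
Required throat t_e = P_u / (φ × 0.6 F_EXX × L) = 121 / (0.75 × 0.6 × 90 × 8) = 0.3735 in.
Required leg w = t_e / 0.707 = 0.5282 in → use 9/16 in.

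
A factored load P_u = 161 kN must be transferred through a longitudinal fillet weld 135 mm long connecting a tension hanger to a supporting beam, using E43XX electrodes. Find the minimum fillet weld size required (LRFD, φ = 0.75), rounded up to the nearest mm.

E43XX → F_EXX = 430 MPa.
Total weld length L = 135 mm.
Required throat t_e = P_u / (φ × 0.6 F_EXX × L) = 161 / (0.75 × 0.6 × 430 × 135 × 10⁻³) = 6.163 mm.
Required leg w = t_e / 0.707 = 8.717 mm → use 9 mm.

w = 9 mm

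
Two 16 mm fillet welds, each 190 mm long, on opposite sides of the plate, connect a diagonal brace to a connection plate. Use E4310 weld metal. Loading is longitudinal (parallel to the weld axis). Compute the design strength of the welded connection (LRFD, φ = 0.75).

φR_n ≈ 832 kN

E43XX → F_EXX = 430 MPa.
Effective throat t_e = 0.707 × 16 = 11.31 mm.
Total length L = 380 mm; A_we = 11.31 × 380 = 4299 mm².
F_nw = 0.6 F_EXX = 0.6 × 430 = 258 MPa.
φR_n = 0.75 × 258 × 4299 × 10⁻³ = 831.8 kN.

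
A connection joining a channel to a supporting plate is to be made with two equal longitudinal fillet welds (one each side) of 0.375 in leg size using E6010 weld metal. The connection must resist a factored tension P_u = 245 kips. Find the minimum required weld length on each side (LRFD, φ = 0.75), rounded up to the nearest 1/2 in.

L = 17.5 in on each side

E60XX → F_EXX = 60 ksi.
Throat t_e = 0.707 × 0.375 = 0.2651 in.
φr_n = 0.75 × 0.6 × 60 × 0.2651 = 7.158 kips/in.
L_req = P_u / φr_n = 245 / 7.158 = 34.23 in total.
Per side: 34.23 / 2 = 17.11 in.
Round up → use L = 17.5 in on each side.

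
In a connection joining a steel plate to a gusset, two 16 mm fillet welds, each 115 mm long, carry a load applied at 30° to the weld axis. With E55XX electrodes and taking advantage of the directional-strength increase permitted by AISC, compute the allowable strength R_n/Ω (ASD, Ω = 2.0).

E55XX → F_EXX = 550 MPa.
t_e = 0.707 × 16 = 11.31 mm; A_we = 11.31 × 230 = 2602 mm².
Directional factor: 1.0 + 0.5 sin^1.5(30°) = 1.177.
F_nw = 0.6 × 550 × 1.177 = 388.3 MPa.
R_n/Ω = (388.3 × 2602) / 2.0 × 10⁻³ = 505.2 kN.

R_n/Ω ≈ 505 kN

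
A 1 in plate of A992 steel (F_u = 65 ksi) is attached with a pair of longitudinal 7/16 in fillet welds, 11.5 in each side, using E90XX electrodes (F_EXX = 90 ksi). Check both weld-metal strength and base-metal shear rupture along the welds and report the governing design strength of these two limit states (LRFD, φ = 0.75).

t_e = 0.707 × 0.4375 = 0.3093 in; L = 23 in.
Weld metal: φR_n = 0.75 × 0.6 × 90 × 0.3093 × 23 = 288.1 kips.
Base metal (shear rupture): φR_n = 0.75 × 0.6 × 65 × 1 × 23 = 672.8 kips.
Governing: weld metal.

φR_n ≈ 288 kips (weld metal governs)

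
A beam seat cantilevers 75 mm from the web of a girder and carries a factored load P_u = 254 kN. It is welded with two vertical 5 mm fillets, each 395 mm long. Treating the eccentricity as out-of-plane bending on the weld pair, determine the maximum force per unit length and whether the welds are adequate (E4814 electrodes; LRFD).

f_max ≈ 487 N/mm; adequate

E48XX → F_EXX = 480 MPa.
L_w = 2 × 395 = 790 mm; section modulus (unit throat) S = 2 × L²/6 = 52010 mm².
Direct shear f_v = P/L_w = 254×10³/790 = 321.5 N/mm.
Moment M = P × e = 254×10³ × 75 = 19050000 N·mm; bending f_b = M/S = 366.3 N/mm.
f_max = √(f_v² + f_b²) = √(321.5² + 366.3²) = 487.4 N/mm.
φr_n = 0.75 × 0.6 × 480 × (0.707 × 5) = 763.6 N/mm → adequate.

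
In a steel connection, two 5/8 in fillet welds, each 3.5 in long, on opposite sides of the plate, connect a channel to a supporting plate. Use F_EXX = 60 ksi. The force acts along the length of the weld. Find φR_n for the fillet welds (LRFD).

Effective throat t_e = 0.707 × 0.625 = 0.4419 in.
Total length L = 7 in; A_we = 0.4419 × 7 = 3.093 in².
F_nw = 0.6 F_EXX = 0.6 × 60 = 36 ksi.
φR_n = 0.75 × 36 × 3.093 = 83.51 kips.

φR_n ≈ 83.5 kips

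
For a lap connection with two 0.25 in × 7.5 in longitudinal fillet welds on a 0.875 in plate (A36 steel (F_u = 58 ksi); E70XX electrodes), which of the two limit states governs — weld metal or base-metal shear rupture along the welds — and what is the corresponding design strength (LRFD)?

E70XX → F_EXX = 70 ksi.
t_e = 0.707 × 0.25 = 0.1767 in; L = 15 in.
Weld metal: φR_n = 0.75 × 0.6 × 70 × 0.1767 × 15 = 83.51 kip.
Base metal (shear rupture): φR_n = 0.75 × 0.6 × 58 × 0.875 × 15 = 342.6 kip.
Governing: weld metal.

φR_n ≈ 83.5 kip (weld metal governs)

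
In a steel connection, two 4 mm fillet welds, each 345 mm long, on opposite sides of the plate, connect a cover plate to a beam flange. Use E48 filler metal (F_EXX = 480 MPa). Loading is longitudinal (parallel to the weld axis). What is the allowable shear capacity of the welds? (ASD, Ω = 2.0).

Effective throat t_e = 0.707 × 4 = 2.828 mm.
Total length L = 690 mm; A_we = 2.828 × 690 = 1951 mm².
F_nw = 0.6 F_EXX = 0.6 × 480 = 288 MPa.
R_n = 288 × 1951 × 10⁻³ = 562 kN; R_n/Ω = 562/2.0 = 281 kN.

R_n/Ω ≈ 281 kN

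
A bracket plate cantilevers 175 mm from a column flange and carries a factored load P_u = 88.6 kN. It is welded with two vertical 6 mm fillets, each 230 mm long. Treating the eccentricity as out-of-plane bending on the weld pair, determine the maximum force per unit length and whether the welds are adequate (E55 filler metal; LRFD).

f_max ≈ 900 N/mm; adequate

E55XX → F_EXX = 550 MPa.
L_w = 2 × 230 = 460 mm; section modulus (unit throat) S = 2 × L²/6 = 17630 mm².
Direct shear f_v = P/L_w = 88.6×10³/460 = 192.6 N/mm.
Moment M = P × e = 88.6×10³ × 175 = 15505000 N·mm; bending f_b = M/S = 879.3 N/mm.
f_max = √(f_v² + f_b²) = √(192.6² + 879.3²) = 900.1 N/mm.
φr_n = 0.75 × 0.6 × 550 × (0.707 × 6) = 1050 N/mm → adequate.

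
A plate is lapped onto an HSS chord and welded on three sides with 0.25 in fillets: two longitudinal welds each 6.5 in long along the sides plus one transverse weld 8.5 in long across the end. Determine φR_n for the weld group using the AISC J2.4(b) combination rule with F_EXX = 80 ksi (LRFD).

t_e = 0.707 × 0.25 = 0.1767 in.
R_nwl = 0.6 × 80 × 0.1767 × 13 = 110.3 kips (longitudinal, 2 welds).
R_nwt = 0.6 × 80 × 0.1767 × 8.5 = 72.11 kips (transverse, base value).
(i) R_nwl + R_nwt = 182.4 kips; (ii) 0.85 R_nwl + 1.5 R_nwt = 201.9 kips.
R_n = max = 201.9 kips [governs: (ii)]; φR_n = 151.4 kips.

φR_n ≈ 151 kips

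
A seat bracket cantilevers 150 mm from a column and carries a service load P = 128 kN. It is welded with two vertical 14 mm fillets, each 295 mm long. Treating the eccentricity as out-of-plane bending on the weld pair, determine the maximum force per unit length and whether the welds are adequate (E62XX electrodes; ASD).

f_max ≈ 697 N/mm; adequate

E62XX → F_EXX = 620 MPa.
L_w = 2 × 295 = 590 mm; section modulus (unit throat) S = 2 × L²/6 = 29010 mm².
Direct shear f_v = P/L_w = 128×10³/590 = 216.9 N/mm.
Moment M = P × e = 128×10³ × 150 = 19200000 N·mm; bending f_b = M/S = 661.9 N/mm.
f_max = √(f_v² + f_b²) = √(216.9² + 661.9²) = 696.5 N/mm.
r_n/Ω = (1/2.0) × 0.6 × 620 × (0.707 × 14) = 1841 N/mm → adequate.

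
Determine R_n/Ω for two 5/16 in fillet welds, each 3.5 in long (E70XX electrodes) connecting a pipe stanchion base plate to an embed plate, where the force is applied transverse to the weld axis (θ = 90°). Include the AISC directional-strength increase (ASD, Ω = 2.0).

R_n/Ω ≈ 48.7 kips

E70XX → F_EXX = 70 ksi.
t_e = 0.707 × 0.3125 = 0.2209 in; A_we = 0.2209 × 7 = 1.547 in².
Directional factor: 1.0 + 0.5 sin^1.5(90°) = 1.5.
F_nw = 0.6 × 70 × 1.5 = 63 ksi.
R_n/Ω = (63 × 1.547) / 2.0 = 48.72 kips.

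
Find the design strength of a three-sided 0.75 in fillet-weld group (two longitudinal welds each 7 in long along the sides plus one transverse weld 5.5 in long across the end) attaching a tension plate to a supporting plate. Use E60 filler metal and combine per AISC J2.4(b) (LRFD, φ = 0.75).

φR_n ≈ 288 kip

E60XX → F_EXX = 60 ksi.
t_e = 0.707 × 0.75 = 0.5302 in.
R_nwl = 0.6 × 60 × 0.5302 × 14 = 267.2 kip (longitudinal, 2 welds).
R_nwt = 0.6 × 60 × 0.5302 × 5.5 = 105 kip (transverse, base value).
(i) R_nwl + R_nwt = 372.2 kip; (ii) 0.85 R_nwl + 1.5 R_nwt = 384.6 kip.
R_n = max = 384.6 kip [governs: (ii)]; φR_n = 288.5 kip.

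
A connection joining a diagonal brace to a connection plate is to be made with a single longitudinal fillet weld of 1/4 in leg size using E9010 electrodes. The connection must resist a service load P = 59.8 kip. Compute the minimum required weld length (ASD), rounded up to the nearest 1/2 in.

L = 13 in

E90XX → F_EXX = 90 ksi.
Throat t_e = 0.707 × 0.25 = 0.1767 in.
r_n/Ω = (0.6 × 90 × 0.1767) / 2.0 = 4.772 kip/in.
L_req = P / (r_n/Ω) = 59.8 / 4.772 = 12.53 in total.
Round up → use L = 13 in.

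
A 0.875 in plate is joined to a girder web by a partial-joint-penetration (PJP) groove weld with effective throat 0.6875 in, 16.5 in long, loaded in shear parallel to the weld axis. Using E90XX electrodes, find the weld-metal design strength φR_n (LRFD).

E90XX → F_EXX = 90 ksi.
Effective throat (given) t_e = 0.6875 in.
A_we = 0.6875 × 16.5 = 11.34 in².
F_nw = 0.6 F_EXX = 54 ksi.
φR_n = 0.75 × 54 × 11.34 = 459.4 kips.

φR_n ≈ 459 kips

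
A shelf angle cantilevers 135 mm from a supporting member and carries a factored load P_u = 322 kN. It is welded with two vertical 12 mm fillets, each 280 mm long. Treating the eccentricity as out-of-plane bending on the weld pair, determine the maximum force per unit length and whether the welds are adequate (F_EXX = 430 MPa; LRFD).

f_max ≈ 1760 N/mm; NOT adequate

L_w = 2 × 280 = 560 mm; section modulus (unit throat) S = 2 × L²/6 = 26130 mm².
Direct shear f_v = P/L_w = 322×10³/560 = 575 N/mm.
Moment M = P × e = 322×10³ × 135 = 43470000 N·mm; bending f_b = M/S = 1663 N/mm.
f_max = √(f_v² + f_b²) = √(575² + 1663²) = 1760 N/mm.
φr_n = 0.75 × 0.6 × 430 × (0.707 × 12) = 1642 N/mm → NOT adequate.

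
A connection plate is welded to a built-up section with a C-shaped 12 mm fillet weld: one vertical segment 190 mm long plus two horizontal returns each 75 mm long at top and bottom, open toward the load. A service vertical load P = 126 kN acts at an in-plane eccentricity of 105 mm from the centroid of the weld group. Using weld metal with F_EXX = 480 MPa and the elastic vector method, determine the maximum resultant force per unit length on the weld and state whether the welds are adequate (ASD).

Total weld length L_w = 340 mm. Treat welds as unit-width lines.
Centroid: x̄ = 2×75×37.5 / 340 = 16.54 mm from the vertical weld.
Polar moment about centroid: J = I_x + I_y = [190³/12 + 2×75×95²] + [190×16.54² + 2(75³/12 + 75×20.96²)] = 2114000 mm³.
Direct shear f_v = P/L_w = 126×10³ / 340 = 370.6 N/mm (vertical).
Torsion M = P·e = 126×10³ × 105 = 13230000 N·mm.
Critical point at (x, y) = (58.46, 95) from centroid. f_tx = M·y/J = 594.7 N/mm; f_ty = M·x/J = 365.9 N/mm.
Resultant f_max = √[f_tx² + (f_v + f_ty)²] = √[594.7² + (370.6 + 365.9)²] = 946.6 N/mm.
Capacity per unit length: r_n/Ω = (1/2.0) × 0.6 × 480 × (0.707 × 12) = 1222 N/mm.
946.6 ≤ 1222 → adequate.

f_max ≈ 947 N/mm; adequate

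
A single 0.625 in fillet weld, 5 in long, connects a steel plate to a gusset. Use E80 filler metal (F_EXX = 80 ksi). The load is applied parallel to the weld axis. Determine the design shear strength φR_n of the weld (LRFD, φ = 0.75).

φR_n ≈ 79.5 kips

Effective throat t_e = 0.707 × 0.625 = 0.4419 in.
Total length L = 5 in; A_we = 0.4419 × 5 = 2.209 in².
F_nw = 0.6 F_EXX = 0.6 × 80 = 48 ksi.
φR_n = 0.75 × 48 × 2.209 = 79.54 kips.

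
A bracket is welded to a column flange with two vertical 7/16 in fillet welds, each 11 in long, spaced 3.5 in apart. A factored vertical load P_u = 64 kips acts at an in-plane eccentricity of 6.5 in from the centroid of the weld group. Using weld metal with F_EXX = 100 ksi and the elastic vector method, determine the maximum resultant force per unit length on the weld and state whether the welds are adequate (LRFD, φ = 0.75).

Total weld length L_w = 22 in. Treat welds as unit-width lines.
Polar moment about centroid: J = 2[d³/12 + d(b/2)²] = 2[11³/12 + 11×1.75²] = 289.2 in³.
Direct shear f_v = P/L_w = 64 / 22 = 2.909 kip/in (vertical).
Torsion M = P·e = 64 × 6.5 = 416 kip·in.
Critical point at (x, y) = (1.75, 5.5) from centroid. f_tx = M·y/J = 7.911 kip/in; f_ty = M·x/J = 2.517 kip/in.
Resultant f_max = √[f_tx² + (f_v + f_ty)²] = √[7.911² + (2.909 + 2.517)²] = 9.593 kip/in.
Capacity per unit length: φr_n = 0.75 × 0.6 × 100 × (0.707 × 0.4375) = 13.92 kip/in.
9.593 ≤ 13.92 → adequate.

f_max ≈ 9.59 kip/in; adequate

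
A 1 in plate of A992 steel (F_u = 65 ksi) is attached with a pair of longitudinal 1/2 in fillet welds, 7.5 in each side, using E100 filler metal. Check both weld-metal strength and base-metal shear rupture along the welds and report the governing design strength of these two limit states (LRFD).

E100XX → F_EXX = 100 ksi.
t_e = 0.707 × 0.5 = 0.3535 in; L = 15 in.
Weld metal: φR_n = 0.75 × 0.6 × 100 × 0.3535 × 15 = 238.6 kip.
Base metal (shear rupture): φR_n = 0.75 × 0.6 × 65 × 1 × 15 = 438.8 kip.
Governing: weld metal.

φR_n ≈ 239 kip (weld metal governs)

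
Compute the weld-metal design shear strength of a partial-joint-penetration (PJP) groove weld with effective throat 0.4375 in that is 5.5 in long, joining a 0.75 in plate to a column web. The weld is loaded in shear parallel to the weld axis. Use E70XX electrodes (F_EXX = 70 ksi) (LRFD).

φR_n ≈ 75.8 kips

Effective throat (given) t_e = 0.4375 in.
A_we = 0.4375 × 5.5 = 2.406 in².
F_nw = 0.6 F_EXX = 42 ksi.
φR_n = 0.75 × 42 × 2.406 = 75.8 kips.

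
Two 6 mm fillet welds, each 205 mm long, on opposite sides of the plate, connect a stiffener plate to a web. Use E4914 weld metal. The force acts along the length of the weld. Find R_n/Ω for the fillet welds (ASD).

E49XX → F_EXX = 490 MPa.
Effective throat t_e = 0.707 × 6 = 4.242 mm.
Total length L = 410 mm; A_we = 4.242 × 410 = 1739 mm².
F_nw = 0.6 F_EXX = 0.6 × 490 = 294 MPa.
R_n = 294 × 1739 × 10⁻³ = 511.3 kN; R_n/Ω = 511.3/2.0 = 255.7 kN.

R_n/Ω ≈ 256 kN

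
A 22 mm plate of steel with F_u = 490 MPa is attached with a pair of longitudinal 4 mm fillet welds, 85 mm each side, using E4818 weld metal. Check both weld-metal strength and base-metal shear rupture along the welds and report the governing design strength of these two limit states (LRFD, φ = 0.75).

φR_n ≈ 104 kN (weld metal governs)

E48XX → F_EXX = 480 MPa.
t_e = 0.707 × 4 = 2.828 mm; L = 170 mm.
Weld metal: φR_n = 0.75 × 0.6 × 480 × 2.828 × 170 × 10⁻³ = 103.8 kN.
Base metal (shear rupture): φR_n = 0.75 × 0.6 × 490 × 22 × 170 × 10⁻³ = 824.7 kN.
Governing: weld metal.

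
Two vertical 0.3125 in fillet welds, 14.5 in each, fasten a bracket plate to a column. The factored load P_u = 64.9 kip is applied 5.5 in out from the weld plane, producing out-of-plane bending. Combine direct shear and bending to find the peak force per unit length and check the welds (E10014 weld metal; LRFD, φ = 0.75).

f_max ≈ 5.56 kip/in; adequate

E100XX → F_EXX = 100 ksi.
L_w = 2 × 14.5 = 29 in; section modulus (unit throat) S = 2 × L²/6 = 70.08 in².
Direct shear f_v = P/L_w = 64.9/29 = 2.238 kip/in.
Moment M = P × e = 64.9 × 5.5 = 356.95 kip·in; bending f_b = M/S = 5.093 kip/in.
f_max = √(f_v² + f_b²) = √(2.238² + 5.093²) = 5.563 kip/in.
φr_n = 0.75 × 0.6 × 100 × (0.707 × 0.3125) = 9.942 kip/in → adequate.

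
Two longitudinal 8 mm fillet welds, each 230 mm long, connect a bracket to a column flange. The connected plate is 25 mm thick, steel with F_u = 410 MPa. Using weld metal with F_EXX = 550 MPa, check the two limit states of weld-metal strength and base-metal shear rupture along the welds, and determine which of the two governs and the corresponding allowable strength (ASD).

t_e = 0.707 × 8 = 5.656 mm; L = 460 mm.
Weld metal: R_n/Ω = (1/2.0) × 0.6 × 550 × 5.656 × 460 × 10⁻³ = 429.3 kN.
Base metal (shear rupture): R_n/Ω = (1/2.0) × 0.6 × 410 × 25 × 460 × 10⁻³ = 1414 kN.
Governing: weld metal.

R_n/Ω ≈ 429 kN (weld metal governs)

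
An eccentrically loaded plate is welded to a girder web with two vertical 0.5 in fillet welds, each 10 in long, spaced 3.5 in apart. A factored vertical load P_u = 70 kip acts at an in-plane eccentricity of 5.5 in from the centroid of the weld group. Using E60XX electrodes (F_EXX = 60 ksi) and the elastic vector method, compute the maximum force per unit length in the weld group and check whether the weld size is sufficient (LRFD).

Total weld length L_w = 20 in. Treat welds as unit-width lines.
Polar moment about centroid: J = 2[d³/12 + d(b/2)²] = 2[10³/12 + 10×1.75²] = 227.9 in³.
Direct shear f_v = P/L_w = 70 / 20 = 3.5 kip/in (vertical).
Torsion M = P·e = 70 × 5.5 = 385 kip·in.
Critical point at (x, y) = (1.75, 5) from centroid. f_tx = M·y/J = 8.446 kip/in; f_ty = M·x/J = 2.956 kip/in.
Resultant f_max = √[f_tx² + (f_v + f_ty)²] = √[8.446² + (3.5 + 2.956)²] = 10.63 kip/in.
Capacity per unit length: φr_n = 0.75 × 0.6 × 60 × (0.707 × 0.5) = 9.544 kip/in.
10.63 > 9.544 → NOT adequate.

f_max ≈ 10.6 kip/in; NOT adequate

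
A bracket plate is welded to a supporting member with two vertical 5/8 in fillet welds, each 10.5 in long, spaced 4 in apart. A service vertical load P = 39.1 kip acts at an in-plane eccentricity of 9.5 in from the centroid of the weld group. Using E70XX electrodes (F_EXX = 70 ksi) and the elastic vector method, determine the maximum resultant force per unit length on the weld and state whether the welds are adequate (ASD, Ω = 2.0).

Total weld length L_w = 21 in. Treat welds as unit-width lines.
Polar moment about centroid: J = 2[d³/12 + d(b/2)²] = 2[10.5³/12 + 10.5×2²] = 276.9 in³.
Direct shear f_v = P/L_w = 39.1 / 21 = 1.862 kip/in (vertical).
Torsion M = P·e = 39.1 × 9.5 = 371.45 kip·in.
Critical point at (x, y) = (2, 5.25) from centroid. f_tx = M·y/J = 7.042 kip/in; f_ty = M·x/J = 2.683 kip/in.
Resultant f_max = √[f_tx² + (f_v + f_ty)²] = √[7.042² + (1.862 + 2.683)²] = 8.381 kip/in.
Capacity per unit length: r_n/Ω = (1/2.0) × 0.6 × 70 × (0.707 × 0.625) = 9.279 kip/in.
8.381 ≤ 9.279 → adequate.

f_max ≈ 8.38 kip/in; adequate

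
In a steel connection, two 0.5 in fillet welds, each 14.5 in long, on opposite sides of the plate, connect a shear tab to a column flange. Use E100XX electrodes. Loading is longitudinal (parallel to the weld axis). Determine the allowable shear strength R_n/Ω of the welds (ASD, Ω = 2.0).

E100XX → F_EXX = 100 ksi.
Effective throat t_e = 0.707 × 0.5 = 0.3535 in.
Total length L = 29 in; A_we = 0.3535 × 29 = 10.25 in².
F_nw = 0.6 F_EXX = 0.6 × 100 = 60 ksi.
R_n = 60 × 10.25 = 615.1 kip; R_n/Ω = 615.1/2.0 = 307.5 kip.

R_n/Ω ≈ 308 kip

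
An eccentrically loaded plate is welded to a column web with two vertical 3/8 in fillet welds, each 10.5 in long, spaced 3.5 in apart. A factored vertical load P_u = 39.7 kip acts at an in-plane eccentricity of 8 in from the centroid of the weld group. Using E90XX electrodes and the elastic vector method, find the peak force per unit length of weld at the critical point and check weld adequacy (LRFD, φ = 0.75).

f_max ≈ 7.64 kip/in; adequate

E90XX → F_EXX = 90 ksi.
Total weld length L_w = 21 in. Treat welds as unit-width lines.
Polar moment about centroid: J = 2[d³/12 + d(b/2)²] = 2[10.5³/12 + 10.5×1.75²] = 257.2 in³.
Direct shear f_v = P/L_w = 39.7 / 21 = 1.89 kip/in (vertical).
Torsion M = P·e = 39.7 × 8 = 317.6 kip·in.
Critical point at (x, y) = (1.75, 5.25) from centroid. f_tx = M·y/J = 6.482 kip/in; f_ty = M·x/J = 2.161 kip/in.
Resultant f_max = √[f_tx² + (f_v + f_ty)²] = √[6.482² + (1.89 + 2.161)²] = 7.643 kip/in.
Capacity per unit length: φr_n = 0.75 × 0.6 × 90 × (0.707 × 0.375) = 10.74 kip/in.
7.643 ≤ 10.74 → adequate.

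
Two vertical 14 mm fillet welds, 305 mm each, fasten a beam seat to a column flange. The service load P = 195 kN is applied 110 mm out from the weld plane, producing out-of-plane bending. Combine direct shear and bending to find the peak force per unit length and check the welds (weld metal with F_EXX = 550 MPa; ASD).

f_max ≈ 762 N/mm; adequate

L_w = 2 × 305 = 610 mm; section modulus (unit throat) S = 2 × L²/6 = 31010 mm².
Direct shear f_v = P/L_w = 195×10³/610 = 319.7 N/mm.
Moment M = P × e = 195×10³ × 110 = 21450000 N·mm; bending f_b = M/S = 691.7 N/mm.
f_max = √(f_v² + f_b²) = √(319.7² + 691.7²) = 762 N/mm.
r_n/Ω = (1/2.0) × 0.6 × 550 × (0.707 × 14) = 1633 N/mm → adequate.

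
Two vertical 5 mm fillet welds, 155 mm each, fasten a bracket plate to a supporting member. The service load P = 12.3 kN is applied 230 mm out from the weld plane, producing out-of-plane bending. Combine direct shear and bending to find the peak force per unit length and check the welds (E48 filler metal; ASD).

E48XX → F_EXX = 480 MPa.
L_w = 2 × 155 = 310 mm; section modulus (unit throat) S = 2 × L²/6 = 8008 mm².
Direct shear f_v = P/L_w = 12.3×10³/310 = 39.68 N/mm.
Moment M = P × e = 12.3×10³ × 230 = 2829000 N·mm; bending f_b = M/S = 353.3 N/mm.
f_max = √(f_v² + f_b²) = √(39.68² + 353.3²) = 355.5 N/mm.
r_n/Ω = (1/2.0) × 0.6 × 480 × (0.707 × 5) = 509 N/mm → adequate.

f_max ≈ 355 N/mm; adequate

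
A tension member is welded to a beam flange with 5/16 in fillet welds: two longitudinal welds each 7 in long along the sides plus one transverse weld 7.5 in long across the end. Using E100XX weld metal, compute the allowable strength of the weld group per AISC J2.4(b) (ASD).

E100XX → F_EXX = 100 ksi.
t_e = 0.707 × 0.3125 = 0.2209 in.
R_nwl = 0.6 × 100 × 0.2209 × 14 = 185.6 kip (longitudinal, 2 welds).
R_nwt = 0.6 × 100 × 0.2209 × 7.5 = 99.42 kip (transverse, base value).
(i) R_nwl + R_nwt = 285 kip; (ii) 0.85 R_nwl + 1.5 R_nwt = 306.9 kip.
R_n = max = 306.9 kip [governs: (ii)]; R_n/Ω = 153.4 kip.

R_n/Ω ≈ 153 kip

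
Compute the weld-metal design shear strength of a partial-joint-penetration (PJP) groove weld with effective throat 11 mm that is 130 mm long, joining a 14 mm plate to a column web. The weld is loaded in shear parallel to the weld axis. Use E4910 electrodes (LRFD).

φR_n ≈ 315 kN

E49XX → F_EXX = 490 MPa.
Effective throat (given) t_e = 11 mm.
A_we = 11 × 130 = 1430 mm².
F_nw = 0.6 F_EXX = 294 MPa.
φR_n = 0.75 × 294 × 1430 × 10⁻³ = 315.3 kN.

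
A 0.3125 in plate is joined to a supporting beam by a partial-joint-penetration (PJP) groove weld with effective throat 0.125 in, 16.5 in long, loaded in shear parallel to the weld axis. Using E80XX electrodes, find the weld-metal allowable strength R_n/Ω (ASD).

R_n/Ω ≈ 49.5 kip

E80XX → F_EXX = 80 ksi.
Effective throat (given) t_e = 0.125 in.
A_we = 0.125 × 16.5 = 2.062 in².
F_nw = 0.6 F_EXX = 48 ksi.
R_n/Ω = (48 × 2.062) / 2.0 = 49.5 kip.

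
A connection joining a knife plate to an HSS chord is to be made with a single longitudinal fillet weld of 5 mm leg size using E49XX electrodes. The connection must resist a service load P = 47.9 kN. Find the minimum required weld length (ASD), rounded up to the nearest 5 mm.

L = 95 mm

E49XX → F_EXX = 490 MPa.
Throat t_e = 0.707 × 5 = 3.535 mm.
r_n/Ω = (0.6 × 490 × 3.535) / 2.0 = 519.6 N/mm = 0.5196 kN/mm.
L_req = P / (r_n/Ω) = 47.9 / 0.5196 = 92.18 mm total.
Round up → use L = 95 mm.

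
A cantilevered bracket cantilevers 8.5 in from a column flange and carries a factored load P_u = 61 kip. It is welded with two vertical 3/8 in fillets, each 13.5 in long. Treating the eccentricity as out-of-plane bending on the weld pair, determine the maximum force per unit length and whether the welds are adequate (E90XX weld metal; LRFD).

f_max ≈ 8.83 kip/in; adequate

E90XX → F_EXX = 90 ksi.
L_w = 2 × 13.5 = 27 in; section modulus (unit throat) S = 2 × L²/6 = 60.75 in².
Direct shear f_v = P/L_w = 61/27 = 2.259 kip/in.
Moment M = P × e = 61 × 8.5 = 518.5 kip·in; bending f_b = M/S = 8.535 kip/in.
f_max = √(f_v² + f_b²) = √(2.259² + 8.535²) = 8.829 kip/in.
φr_n = 0.75 × 0.6 × 90 × (0.707 × 0.375) = 10.74 kip/in → adequate.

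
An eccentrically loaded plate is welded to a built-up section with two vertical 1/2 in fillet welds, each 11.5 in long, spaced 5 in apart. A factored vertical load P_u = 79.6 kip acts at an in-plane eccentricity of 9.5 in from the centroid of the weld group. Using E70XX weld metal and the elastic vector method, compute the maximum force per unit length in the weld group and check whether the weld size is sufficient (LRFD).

f_max ≈ 13.7 kip/in; NOT adequate

E70XX → F_EXX = 70 ksi.
Total weld length L_w = 23 in. Treat welds as unit-width lines.
Polar moment about centroid: J = 2[d³/12 + d(b/2)²] = 2[11.5³/12 + 11.5×2.5²] = 397.2 in³.
Direct shear f_v = P/L_w = 79.6 / 23 = 3.461 kip/in (vertical).
Torsion M = P·e = 79.6 × 9.5 = 756.2 kip·in.
Critical point at (x, y) = (2.5, 5.75) from centroid. f_tx = M·y/J = 10.95 kip/in; f_ty = M·x/J = 4.759 kip/in.
Resultant f_max = √[f_tx² + (f_v + f_ty)²] = √[10.95² + (3.461 + 4.759)²] = 13.69 kip/in.
Capacity per unit length: φr_n = 0.75 × 0.6 × 70 × (0.707 × 0.5) = 11.14 kip/in.
13.69 > 11.14 → NOT adequate.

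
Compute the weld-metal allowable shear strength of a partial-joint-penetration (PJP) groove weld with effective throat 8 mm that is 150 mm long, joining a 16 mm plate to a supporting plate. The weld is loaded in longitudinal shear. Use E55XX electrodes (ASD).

E55XX → F_EXX = 550 MPa.
Effective throat (given) t_e = 8 mm.
A_we = 8 × 150 = 1200 mm².
F_nw = 0.6 F_EXX = 330 MPa.
R_n/Ω = (330 × 1200) / 2.0 × 10⁻³ = 198 kN.

R_n/Ω ≈ 198 kN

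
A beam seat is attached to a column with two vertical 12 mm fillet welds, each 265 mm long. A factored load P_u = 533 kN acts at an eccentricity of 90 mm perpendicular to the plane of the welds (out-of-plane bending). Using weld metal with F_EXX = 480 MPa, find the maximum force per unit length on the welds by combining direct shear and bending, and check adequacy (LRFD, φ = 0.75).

L_w = 2 × 265 = 530 mm; section modulus (unit throat) S = 2 × L²/6 = 23410 mm².
Direct shear f_v = P/L_w = 533×10³/530 = 1006 N/mm.
Moment M = P × e = 533×10³ × 90 = 47970000 N·mm; bending f_b = M/S = 2049 N/mm.
f_max = √(f_v² + f_b²) = √(1006² + 2049²) = 2283 N/mm.
φr_n = 0.75 × 0.6 × 480 × (0.707 × 12) = 1833 N/mm → NOT adequate.

f_max ≈ 2280 N/mm; NOT adequate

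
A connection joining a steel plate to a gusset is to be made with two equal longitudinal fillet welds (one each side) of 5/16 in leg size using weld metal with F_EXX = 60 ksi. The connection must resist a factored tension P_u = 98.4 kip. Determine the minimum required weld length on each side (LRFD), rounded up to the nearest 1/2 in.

Throat t_e = 0.707 × 0.3125 = 0.2209 in.
φr_n = 0.75 × 0.6 × 60 × 0.2209 = 5.965 kip/in.
L_req = P_u / φr_n = 98.4 / 5.965 = 16.5 in total.
Per side: 16.5 / 2 = 8.248 in.
Round up → use L = 8.5 in on each side.

L = 8.5 in on each side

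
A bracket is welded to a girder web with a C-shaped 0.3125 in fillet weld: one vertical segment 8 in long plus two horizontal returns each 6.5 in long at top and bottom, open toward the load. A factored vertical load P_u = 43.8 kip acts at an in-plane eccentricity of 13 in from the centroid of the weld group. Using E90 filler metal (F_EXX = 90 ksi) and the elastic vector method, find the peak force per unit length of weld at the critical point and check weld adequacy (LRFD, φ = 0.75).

Total weld length L_w = 21 in. Treat welds as unit-width lines.
Centroid: x̄ = 2×6.5×3.25 / 21 = 2.012 in from the vertical weld.
Polar moment about centroid: J = I_x + I_y = [8³/12 + 2×6.5×4²] + [8×2.012² + 2(6.5³/12 + 6.5×1.238²)] = 348.7 in³.
Direct shear f_v = P/L_w = 43.8 / 21 = 2.086 kip/in (vertical).
Torsion M = P·e = 43.8 × 13 = 569.4 kip·in.
Critical point at (x, y) = (4.488, 4) from centroid. f_tx = M·y/J = 6.531 kip/in; f_ty = M·x/J = 7.328 kip/in.
Resultant f_max = √[f_tx² + (f_v + f_ty)²] = √[6.531² + (2.086 + 7.328)²] = 11.46 kip/in.
Capacity per unit length: φr_n = 0.75 × 0.6 × 90 × (0.707 × 0.3125) = 8.948 kip/in.
11.46 > 8.948 → NOT adequate.

f_max ≈ 11.5 kip/in; NOT adequate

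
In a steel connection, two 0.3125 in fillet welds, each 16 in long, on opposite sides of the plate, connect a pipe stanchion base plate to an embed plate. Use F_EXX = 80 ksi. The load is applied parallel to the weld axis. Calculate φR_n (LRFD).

φR_n ≈ 255 kips

Effective throat t_e = 0.707 × 0.3125 = 0.2209 in.
Total length L = 32 in; A_we = 0.2209 × 32 = 7.07 in².
F_nw = 0.6 F_EXX = 0.6 × 80 = 48 ksi.
φR_n = 0.75 × 48 × 7.07 = 254.5 kips.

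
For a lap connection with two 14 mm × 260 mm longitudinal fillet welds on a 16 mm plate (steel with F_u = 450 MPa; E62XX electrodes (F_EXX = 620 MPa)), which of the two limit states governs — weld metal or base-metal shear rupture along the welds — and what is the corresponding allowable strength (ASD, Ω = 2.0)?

t_e = 0.707 × 14 = 9.898 mm; L = 520 mm.
Weld metal: R_n/Ω = (1/2.0) × 0.6 × 620 × 9.898 × 520 × 10⁻³ = 957.3 kN.
Base metal (shear rupture): R_n/Ω = (1/2.0) × 0.6 × 450 × 16 × 520 × 10⁻³ = 1123 kN.
Governing: weld metal.

R_n/Ω ≈ 957 kN (weld metal governs)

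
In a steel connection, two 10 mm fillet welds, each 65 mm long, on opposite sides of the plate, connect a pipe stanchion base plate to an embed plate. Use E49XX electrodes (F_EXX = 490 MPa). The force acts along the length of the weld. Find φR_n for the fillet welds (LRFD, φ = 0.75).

Effective throat t_e = 0.707 × 10 = 7.07 mm.
Total length L = 130 mm; A_we = 7.07 × 130 = 919.1 mm².
F_nw = 0.6 F_EXX = 0.6 × 490 = 294 MPa.
φR_n = 0.75 × 294 × 919.1 × 10⁻³ = 202.7 kN.

φR_n ≈ 203 kN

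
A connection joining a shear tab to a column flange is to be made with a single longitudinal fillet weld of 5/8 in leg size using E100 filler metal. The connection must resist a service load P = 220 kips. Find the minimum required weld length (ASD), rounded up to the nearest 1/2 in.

L = 17 in

E100XX → F_EXX = 100 ksi.
Throat t_e = 0.707 × 0.625 = 0.4419 in.
r_n/Ω = (0.6 × 100 × 0.4419) / 2.0 = 13.26 kip/in.
L_req = P / (r_n/Ω) = 220 / 13.26 = 16.6 in total.
Round up → use L = 17 in.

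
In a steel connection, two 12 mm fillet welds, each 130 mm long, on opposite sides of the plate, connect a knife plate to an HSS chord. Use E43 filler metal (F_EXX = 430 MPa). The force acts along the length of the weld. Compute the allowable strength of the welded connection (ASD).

Effective throat t_e = 0.707 × 12 = 8.484 mm.
Total length L = 260 mm; A_we = 8.484 × 260 = 2206 mm².
F_nw = 0.6 F_EXX = 0.6 × 430 = 258 MPa.
R_n = 258 × 2206 × 10⁻³ = 569.1 kN; R_n/Ω = 569.1/2.0 = 284.6 kN.

R_n/Ω ≈ 285 kN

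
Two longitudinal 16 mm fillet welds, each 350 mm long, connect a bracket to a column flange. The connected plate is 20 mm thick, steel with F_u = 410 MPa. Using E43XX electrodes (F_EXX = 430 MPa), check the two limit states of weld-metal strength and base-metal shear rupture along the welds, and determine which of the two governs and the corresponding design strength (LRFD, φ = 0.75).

φR_n ≈ 1530 kN (weld metal governs)

t_e = 0.707 × 16 = 11.31 mm; L = 700 mm.
Weld metal: φR_n = 0.75 × 0.6 × 430 × 11.31 × 700 × 10⁻³ = 1532 kN.
Base metal (shear rupture): φR_n = 0.75 × 0.6 × 410 × 20 × 700 × 10⁻³ = 2583 kN.
Governing: weld metal.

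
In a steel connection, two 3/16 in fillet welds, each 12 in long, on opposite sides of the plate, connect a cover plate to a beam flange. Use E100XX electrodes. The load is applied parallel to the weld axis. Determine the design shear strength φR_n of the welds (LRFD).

E100XX → F_EXX = 100 ksi.
Effective throat t_e = 0.707 × 0.1875 = 0.1326 in.
Total length L = 24 in; A_we = 0.1326 × 24 = 3.181 in².
F_nw = 0.6 F_EXX = 0.6 × 100 = 60 ksi.
φR_n = 0.75 × 60 × 3.181 = 143.2 kip.

φR_n ≈ 143 kip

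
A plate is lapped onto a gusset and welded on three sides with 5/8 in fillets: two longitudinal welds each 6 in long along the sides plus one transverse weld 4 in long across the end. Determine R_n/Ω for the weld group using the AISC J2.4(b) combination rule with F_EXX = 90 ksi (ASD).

t_e = 0.707 × 0.625 = 0.4419 in.
R_nwl = 0.6 × 90 × 0.4419 × 12 = 286.3 kip (longitudinal, 2 welds).
R_nwt = 0.6 × 90 × 0.4419 × 4 = 95.44 kip (transverse, base value).
(i) R_nwl + R_nwt = 381.8 kip; (ii) 0.85 R_nwl + 1.5 R_nwt = 386.6 kip.
R_n = max = 386.6 kip [governs: (ii)]; R_n/Ω = 193.3 kip.

R_n/Ω ≈ 193 kip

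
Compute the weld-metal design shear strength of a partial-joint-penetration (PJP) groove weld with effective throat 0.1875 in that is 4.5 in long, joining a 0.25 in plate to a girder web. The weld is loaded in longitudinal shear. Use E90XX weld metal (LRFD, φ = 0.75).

E90XX → F_EXX = 90 ksi.
Effective throat (given) t_e = 0.1875 in.
A_we = 0.1875 × 4.5 = 0.8438 in².
F_nw = 0.6 F_EXX = 54 ksi.
φR_n = 0.75 × 54 × 0.8438 = 34.17 kips.

φR_n ≈ 34.2 kips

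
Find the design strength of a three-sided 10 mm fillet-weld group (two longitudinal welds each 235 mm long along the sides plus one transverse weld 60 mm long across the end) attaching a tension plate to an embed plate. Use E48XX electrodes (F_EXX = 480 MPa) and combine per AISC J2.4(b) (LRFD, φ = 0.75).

t_e = 0.707 × 10 = 7.07 mm.
R_nwl = 0.6 × 480 × 7.07 × 470 × 10⁻³ = 957 kN (longitudinal, 2 welds).
R_nwt = 0.6 × 480 × 7.07 × 60 × 10⁻³ = 122.2 kN (transverse, base value).
(i) R_nwl + R_nwt = 1079 kN; (ii) 0.85 R_nwl + 1.5 R_nwt = 996.7 kN.
R_n = max = 1079 kN [governs: (i)]; φR_n = 809.4 kN.

φR_n ≈ 809 kN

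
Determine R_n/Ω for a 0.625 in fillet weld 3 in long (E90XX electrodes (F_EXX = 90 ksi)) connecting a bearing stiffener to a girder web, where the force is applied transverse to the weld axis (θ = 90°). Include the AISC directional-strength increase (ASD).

R_n/Ω ≈ 53.7 kips

t_e = 0.707 × 0.625 = 0.4419 in; A_we = 0.4419 × 3 = 1.326 in².
Directional factor: 1.0 + 0.5 sin^1.5(90°) = 1.5.
F_nw = 0.6 × 90 × 1.5 = 81 ksi.
R_n/Ω = (81 × 1.326) / 2.0 = 53.69 kips.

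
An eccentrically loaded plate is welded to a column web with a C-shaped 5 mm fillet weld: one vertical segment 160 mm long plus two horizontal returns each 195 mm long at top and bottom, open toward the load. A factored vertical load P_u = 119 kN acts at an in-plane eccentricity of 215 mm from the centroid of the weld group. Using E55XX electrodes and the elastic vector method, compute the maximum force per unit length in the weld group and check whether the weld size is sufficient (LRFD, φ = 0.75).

E55XX → F_EXX = 550 MPa.
Total weld length L_w = 550 mm. Treat welds as unit-width lines.
Centroid: x̄ = 2×195×97.5 / 550 = 69.14 mm from the vertical weld.
Polar moment about centroid: J = I_x + I_y = [160³/12 + 2×195×80²] + [160×69.14² + 2(195³/12 + 195×28.36²)] = 5152000 mm³.
Direct shear f_v = P/L_w = 119×10³ / 550 = 216.4 N/mm (vertical).
Torsion M = P·e = 119×10³ × 215 = 25585000 N·mm.
Critical point at (x, y) = (125.9, 80) from centroid. f_tx = M·y/J = 397.3 N/mm; f_ty = M·x/J = 625.1 N/mm.
Resultant f_max = √[f_tx² + (f_v + f_ty)²] = √[397.3² + (216.4 + 625.1)²] = 930.5 N/mm.
Capacity per unit length: φr_n = 0.75 × 0.6 × 550 × (0.707 × 5) = 874.9 N/mm.
930.5 > 874.9 → NOT adequate.

f_max ≈ 931 N/mm; NOT adequate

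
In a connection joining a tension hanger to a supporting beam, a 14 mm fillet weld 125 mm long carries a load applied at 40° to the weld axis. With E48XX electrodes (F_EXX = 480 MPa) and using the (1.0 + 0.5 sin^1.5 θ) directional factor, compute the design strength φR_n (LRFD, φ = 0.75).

φR_n ≈ 336 kN

t_e = 0.707 × 14 = 9.898 mm; A_we = 9.898 × 125 = 1237 mm².
Directional factor: 1.0 + 0.5 sin^1.5(40°) = 1.258.
F_nw = 0.6 × 480 × 1.258 = 362.2 MPa.
φR_n = 0.75 × 362.2 × 1237 × 10⁻³ = 336.1 kN.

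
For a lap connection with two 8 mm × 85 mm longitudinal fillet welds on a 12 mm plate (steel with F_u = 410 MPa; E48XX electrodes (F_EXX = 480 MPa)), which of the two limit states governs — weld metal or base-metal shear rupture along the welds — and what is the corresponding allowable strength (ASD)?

t_e = 0.707 × 8 = 5.656 mm; L = 170 mm.
Weld metal: R_n/Ω = (1/2.0) × 0.6 × 480 × 5.656 × 170 × 10⁻³ = 138.5 kN.
Base metal (shear rupture): R_n/Ω = (1/2.0) × 0.6 × 410 × 12 × 170 × 10⁻³ = 250.9 kN.
Governing: weld metal.

R_n/Ω ≈ 138 kN (weld metal governs)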